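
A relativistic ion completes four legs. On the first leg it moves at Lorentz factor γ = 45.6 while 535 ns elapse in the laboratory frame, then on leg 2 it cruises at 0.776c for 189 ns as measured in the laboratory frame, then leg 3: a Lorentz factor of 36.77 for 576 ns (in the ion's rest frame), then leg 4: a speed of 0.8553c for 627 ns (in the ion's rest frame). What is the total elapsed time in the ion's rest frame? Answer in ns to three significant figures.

τ = 1330 ns

Leg 1: γ = 45.6; τ_1 = 535/45.60 = 11.73 ns.
Leg 2: γ = 1/√(1 − 0.776²) = 1/√0.3978 = 1.585; τ_2 = 189/1.585 = 119.2 ns.
Leg 3: 576 ns is already measured in the ion's rest frame.
Leg 4: 627 ns is already measured in the ion's rest frame.
Total: 11.73 + 119.2 + 576.0 + 627.0 ns.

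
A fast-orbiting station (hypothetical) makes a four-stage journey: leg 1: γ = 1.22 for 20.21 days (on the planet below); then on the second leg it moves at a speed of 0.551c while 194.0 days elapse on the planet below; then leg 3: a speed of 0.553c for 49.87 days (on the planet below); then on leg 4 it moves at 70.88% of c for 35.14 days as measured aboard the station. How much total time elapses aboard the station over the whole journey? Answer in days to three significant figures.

Leg 1: γ = 1.22; τ_1 = 20.21/1.220 = 16.57 days.
Leg 2: γ = 1/√(1 − 0.551²) = 1/√0.6964 = 1.198; τ_2 = 194.0/1.198 = 161.9 days.
Leg 3: γ = 1/√(1 − 0.553²) = 1/√0.6942 = 1.200; τ_3 = 49.87/1.200 = 41.55 days.
Leg 4: 35.14 days is already measured aboard the station.
Total: 16.57 + 161.9 + 41.55 + 35.14 days.

τ = 255 days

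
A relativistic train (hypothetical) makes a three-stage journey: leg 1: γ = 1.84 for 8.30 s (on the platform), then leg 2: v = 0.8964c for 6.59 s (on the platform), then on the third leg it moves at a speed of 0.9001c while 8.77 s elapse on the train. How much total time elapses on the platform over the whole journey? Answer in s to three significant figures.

Δt = 35.0 s

Leg 1: 8.30 s is already measured on the platform.
Leg 2: 6.59 s is already measured on the platform.
Leg 3: γ = 1/√(1 − 0.9001²) = 1/√0.1898 = 2.295; Δt_3 = 2.295 × 8.77 = 20.13 s.
Total: 8.300 + 6.590 + 20.13 s.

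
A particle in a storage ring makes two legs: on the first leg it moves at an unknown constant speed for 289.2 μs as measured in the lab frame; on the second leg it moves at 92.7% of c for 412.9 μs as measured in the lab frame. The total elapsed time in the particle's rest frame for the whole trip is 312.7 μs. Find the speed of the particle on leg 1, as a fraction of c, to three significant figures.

Leg 1: speed unknown; τ_1 = 289.2/γ_1.
Leg 2: β = 0.927; γ = 1/√(1 − 0.927²) = 1/√0.1407 = 2.666; τ_2 = 412.9/2.666 = 154.9 μs.
Total proper time: τ_1 + 154.9 = 312.7, so τ_1 = 312.7 − 154.9 = 157.8 μs.
γ_1 = 289.2/157.8 = 1.832; β = √(1 − 1/γ²) = √0.7021.

β = 0.838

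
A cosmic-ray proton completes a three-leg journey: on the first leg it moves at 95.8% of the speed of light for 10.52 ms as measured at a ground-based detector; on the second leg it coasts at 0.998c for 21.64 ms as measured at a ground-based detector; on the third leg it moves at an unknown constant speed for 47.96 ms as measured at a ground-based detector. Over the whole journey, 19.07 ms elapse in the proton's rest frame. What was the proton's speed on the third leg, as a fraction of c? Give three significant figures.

Leg 1: β = 0.958; γ = 1/√(1 − 0.958²) = 1/√0.08224 = 3.487; τ_1 = 10.52/3.487 = 3.017 ms.
Leg 2: γ = 1/√(1 − 0.998²) = 1/√0.003996 = 15.82; τ_2 = 21.64/15.82 = 1.368 ms.
Leg 3: speed unknown; τ_3 = 47.96/γ_3.
Total proper time: 3.017 + 1.368 + τ_3 = 19.07, so τ_3 = 19.07 − 4.385 = 14.69 ms.
γ_3 = 47.96/14.69 = 3.266; β = √(1 − 1/γ²) = √0.9062.

β = 0.952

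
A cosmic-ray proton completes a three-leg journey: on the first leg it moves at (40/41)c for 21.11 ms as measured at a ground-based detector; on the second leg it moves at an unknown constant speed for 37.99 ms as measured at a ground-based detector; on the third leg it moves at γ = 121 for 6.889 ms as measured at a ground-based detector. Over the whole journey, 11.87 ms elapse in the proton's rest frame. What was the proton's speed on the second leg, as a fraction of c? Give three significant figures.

Leg 1: γ = 1/√(1 − (40/41)²) = 41/9 ≈ 4.556; τ_1 = 21.11/4.556 = 4.634 ms.
Leg 2: speed unknown; τ_2 = 37.99/γ_2.
Leg 3: γ = 121; τ_3 = 6.889/121.0 = 0.05693 ms.
Total proper time: 4.634 + τ_2 + 0.05693 = 11.87, so τ_2 = 11.87 − 4.691 = 7.179 ms.
γ_2 = 37.99/7.179 = 5.292; β = √(1 − 1/γ²) = √0.9643.

β = 0.982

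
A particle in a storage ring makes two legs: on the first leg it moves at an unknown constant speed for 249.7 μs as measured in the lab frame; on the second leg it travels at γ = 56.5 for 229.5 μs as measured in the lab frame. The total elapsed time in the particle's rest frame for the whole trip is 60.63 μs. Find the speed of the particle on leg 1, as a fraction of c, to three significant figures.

β = 0.974

Leg 1: speed unknown; τ_1 = 249.7/γ_1.
Leg 2: γ = 56.5; τ_2 = 229.5/56.50 = 4.062 μs.
Total proper time: τ_1 + 4.062 = 60.63, so τ_1 = 60.63 − 4.062 = 56.57 μs.
γ_1 = 249.7/56.57 = 4.414; β = √(1 − 1/γ²) = √0.9487.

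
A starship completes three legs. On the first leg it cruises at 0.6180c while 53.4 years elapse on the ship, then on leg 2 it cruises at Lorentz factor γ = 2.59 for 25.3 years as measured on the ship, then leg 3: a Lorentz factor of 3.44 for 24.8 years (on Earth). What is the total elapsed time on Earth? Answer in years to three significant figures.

Leg 1: γ = 1/√(1 − 0.6180²) = 1/√0.6181 = 1.272; Δt_1 = 1.272 × 53.4 = 67.92 years.
Leg 2: γ = 2.59; Δt_2 = 2.590 × 25.3 = 65.53 years.
Leg 3: 24.8 years is already measured on Earth.
Total: 67.92 + 65.53 + 24.80 years.

Δt = 158 years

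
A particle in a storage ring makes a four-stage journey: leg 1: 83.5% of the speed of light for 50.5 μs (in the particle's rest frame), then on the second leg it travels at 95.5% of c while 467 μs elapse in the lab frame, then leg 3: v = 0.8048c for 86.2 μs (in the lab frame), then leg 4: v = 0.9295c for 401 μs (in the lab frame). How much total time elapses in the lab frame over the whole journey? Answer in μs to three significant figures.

Δt = 1050 μs

Leg 1: β = 0.835; γ = 1/√(1 − 0.835²) = 1/√0.3028 = 1.817; Δt_1 = 1.817 × 50.5 = 91.78 μs.
Leg 2: 467 μs is already measured in the lab frame.
Leg 3: 86.2 μs is already measured in the lab frame.
Leg 4: 401 μs is already measured in the lab frame.
Total: 91.78 + 467.0 + 86.20 + 401.0 μs.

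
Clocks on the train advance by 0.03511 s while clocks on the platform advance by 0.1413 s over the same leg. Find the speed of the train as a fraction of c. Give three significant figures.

The proper time is measured on the train (both events occur at the train's location); Δt is measured on the platform. γ = Δt/τ = 0.1413/0.03511 = 4.024.
β = √(1 − 1/γ²) = √(1 − 0.06174) = √0.9383

v = 0.969c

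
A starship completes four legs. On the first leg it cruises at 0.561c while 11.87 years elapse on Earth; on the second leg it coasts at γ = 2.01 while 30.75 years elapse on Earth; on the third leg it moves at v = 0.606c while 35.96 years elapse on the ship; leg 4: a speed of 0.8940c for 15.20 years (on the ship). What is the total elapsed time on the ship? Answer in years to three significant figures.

Leg 1: γ = 1/√(1 − 0.561²) = 1/√0.6853 = 1.208; τ_1 = 11.87/1.208 = 9.826 years.
Leg 2: γ = 2.01; τ_2 = 30.75/2.010 = 15.30 years.
Leg 3: 35.96 years is already measured on the ship.
Leg 4: 15.20 years is already measured on the ship.
Total: 9.826 + 15.30 + 35.96 + 15.20 years.

τ = 76.3 years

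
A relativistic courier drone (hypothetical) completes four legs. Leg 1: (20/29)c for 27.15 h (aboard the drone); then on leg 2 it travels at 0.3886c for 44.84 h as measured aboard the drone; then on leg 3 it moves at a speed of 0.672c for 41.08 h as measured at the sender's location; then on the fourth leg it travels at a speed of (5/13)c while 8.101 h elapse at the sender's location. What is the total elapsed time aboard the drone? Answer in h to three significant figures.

τ = 110 h

Leg 1: 27.15 h is already measured aboard the drone.
Leg 2: 44.84 h is already measured aboard the drone.
Leg 3: γ = 1/√(1 − 0.672²) = 1/√0.5484 = 1.350; τ_3 = 41.08/1.350 = 30.42 h.
Leg 4: γ = 1/√(1 − (5/13)²) = 13/12 ≈ 1.083; τ_4 = 8.101/1.083 = 7.478 h.
Total: 27.15 + 44.84 + 30.42 + 7.478 h.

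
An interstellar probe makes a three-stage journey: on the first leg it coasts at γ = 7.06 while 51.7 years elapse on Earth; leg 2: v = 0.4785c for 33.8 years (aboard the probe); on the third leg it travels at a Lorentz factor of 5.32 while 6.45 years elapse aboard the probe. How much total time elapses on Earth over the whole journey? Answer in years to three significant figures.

Δt = 125 years

Leg 1: 51.7 years is already measured on Earth.
Leg 2: γ = 1/√(1 − 0.4785²) = 1/√0.7710 = 1.139; Δt_2 = 1.139 × 33.8 = 38.49 years.
Leg 3: γ = 5.32; Δt_3 = 5.320 × 6.45 = 34.31 years.
Total: 51.70 + 38.49 + 34.31 years.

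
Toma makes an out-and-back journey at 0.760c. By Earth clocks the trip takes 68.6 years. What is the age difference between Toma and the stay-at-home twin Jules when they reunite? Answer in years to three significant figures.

Δt − τ = 24.0 years

γ = 1/√(1 − 0.760²) = 1/√0.4224 = 1.539
Toma's elapsed proper time: τ = 68.6/1.539 = 44.58 years.
Age gap = Δt − τ = 68.6 − 44.58 years.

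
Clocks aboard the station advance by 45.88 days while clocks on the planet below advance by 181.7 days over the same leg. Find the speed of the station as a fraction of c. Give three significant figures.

The proper time is measured aboard the station (both events occur at the station's location); Δt is measured on the planet below. γ = Δt/τ = 181.7/45.88 = 3.960.
β = √(1 − 1/γ²) = √(1 − 0.06376) = √0.9362

β = 0.968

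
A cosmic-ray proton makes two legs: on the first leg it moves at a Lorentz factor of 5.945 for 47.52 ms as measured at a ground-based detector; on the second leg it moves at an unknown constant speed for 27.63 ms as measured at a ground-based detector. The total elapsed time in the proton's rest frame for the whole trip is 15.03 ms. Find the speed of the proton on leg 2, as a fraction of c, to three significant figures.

β = 0.967

Leg 1: γ = 5.945; τ_1 = 47.52/5.945 = 7.993 ms.
Leg 2: speed unknown; τ_2 = 27.63/γ_2.
Total proper time: 7.993 + τ_2 = 15.03, so τ_2 = 15.03 − 7.993 = 7.037 ms.
γ_2 = 27.63/7.037 = 3.927; β = √(1 − 1/γ²) = √0.9351.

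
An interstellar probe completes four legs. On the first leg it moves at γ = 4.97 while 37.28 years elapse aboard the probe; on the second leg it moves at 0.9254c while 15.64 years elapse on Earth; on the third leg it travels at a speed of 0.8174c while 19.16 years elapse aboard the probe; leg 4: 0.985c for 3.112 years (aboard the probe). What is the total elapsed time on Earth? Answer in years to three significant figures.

Leg 1: γ = 4.97; Δt_1 = 4.970 × 37.28 = 185.3 years.
Leg 2: 15.64 years is already measured on Earth.
Leg 3: γ = 1/√(1 − 0.8174²) = 1/√0.3319 = 1.736; Δt_3 = 1.736 × 19.16 = 33.26 years.
Leg 4: γ = 1/√(1 − 0.985²) = 1/√0.02977 = 5.795; Δt_4 = 5.795 × 3.112 = 18.03 years.
Total: 185.3 + 15.64 + 33.26 + 18.03 years.

Δt = 252 years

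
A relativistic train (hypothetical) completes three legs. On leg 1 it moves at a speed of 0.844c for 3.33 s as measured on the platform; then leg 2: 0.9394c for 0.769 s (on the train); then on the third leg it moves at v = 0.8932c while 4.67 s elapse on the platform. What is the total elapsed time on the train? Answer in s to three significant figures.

Leg 1: γ = 1/√(1 − 0.844²) = 1/√0.2877 = 1.864; τ_1 = 3.33/1.864 = 1.786 s.
Leg 2: 0.769 s is already measured on the train.
Leg 3: γ = 1/√(1 − 0.8932²) = 1/√0.2022 = 2.224; τ_3 = 4.67/2.224 = 2.100 s.
Total: 1.786 + 0.7690 + 2.100 s.

τ = 4.65 s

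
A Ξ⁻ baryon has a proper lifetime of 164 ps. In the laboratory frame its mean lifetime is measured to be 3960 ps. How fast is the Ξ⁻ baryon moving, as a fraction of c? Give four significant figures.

γ = Δt/τ₀ = 3960/164 = 24.15
β = √(1 − 1/γ²) = √(1 − 0.001715) = √0.9983

β = 0.9991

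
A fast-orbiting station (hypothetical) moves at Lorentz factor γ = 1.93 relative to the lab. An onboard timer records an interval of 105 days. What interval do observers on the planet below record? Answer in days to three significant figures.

Δt = 203 days

γ = 1.93
The interval measured aboard the station is the proper time (both events occur at the same place in that frame); the lab-frame interval is Δt = γτ = 1.930 × 105 days.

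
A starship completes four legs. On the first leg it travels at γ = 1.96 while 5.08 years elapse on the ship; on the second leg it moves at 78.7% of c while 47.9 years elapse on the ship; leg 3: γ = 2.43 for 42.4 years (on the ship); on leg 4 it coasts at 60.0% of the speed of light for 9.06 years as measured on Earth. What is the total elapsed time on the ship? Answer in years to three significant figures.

Leg 1: 5.08 years is already measured on the ship.
Leg 2: 47.9 years is already measured on the ship.
Leg 3: 42.4 years is already measured on the ship.
Leg 4: β = 0.600; γ = 1/√(1 − 0.600²) = 1/√0.6400 = 1.250; τ_4 = 9.06/1.250 = 7.248 years.
Total: 5.080 + 47.90 + 42.40 + 7.248 years.

τ = 103 years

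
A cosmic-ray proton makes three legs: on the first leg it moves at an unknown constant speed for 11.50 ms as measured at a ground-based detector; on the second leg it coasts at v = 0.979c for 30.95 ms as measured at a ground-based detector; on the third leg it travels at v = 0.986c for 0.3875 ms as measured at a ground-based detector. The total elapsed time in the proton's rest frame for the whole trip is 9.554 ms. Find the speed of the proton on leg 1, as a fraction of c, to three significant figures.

β = 0.961

Leg 1: speed unknown; τ_1 = 11.50/γ_1.
Leg 2: γ = 1/√(1 − 0.979²) = 1/√0.04156 = 4.905; τ_2 = 30.95/4.905 = 6.309 ms.
Leg 3: γ = 1/√(1 − 0.986²) = 1/√0.02780 = 5.997; τ_3 = 0.3875/5.997 = 0.06461 ms.
Total proper time: τ_1 + 6.309 + 0.06461 = 9.554, so τ_1 = 9.554 − 6.374 = 3.180 ms.
γ_1 = 11.50/3.180 = 3.616; β = √(1 − 1/γ²) = √0.9235.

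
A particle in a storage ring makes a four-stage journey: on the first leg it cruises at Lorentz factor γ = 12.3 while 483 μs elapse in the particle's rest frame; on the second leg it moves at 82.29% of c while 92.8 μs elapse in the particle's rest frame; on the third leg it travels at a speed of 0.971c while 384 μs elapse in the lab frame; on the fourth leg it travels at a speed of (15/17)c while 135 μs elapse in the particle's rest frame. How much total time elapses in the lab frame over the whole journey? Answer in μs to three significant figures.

Leg 1: γ = 12.3; Δt_1 = 12.30 × 483 = 5941 μs.
Leg 2: β = 0.8229; γ = 1/√(1 − 0.8229²) = 1/√0.3228 = 1.760; Δt_2 = 1.760 × 92.8 = 163.3 μs.
Leg 3: 384 μs is already measured in the lab frame.
Leg 4: γ = 1/√(1 − (15/17)²) = 17/8 = 2.125; Δt_4 = 2.125 × 135 = 286.9 μs.
Total: 5941 + 163.3 + 384.0 + 286.9 μs.

Δt = 6780 μs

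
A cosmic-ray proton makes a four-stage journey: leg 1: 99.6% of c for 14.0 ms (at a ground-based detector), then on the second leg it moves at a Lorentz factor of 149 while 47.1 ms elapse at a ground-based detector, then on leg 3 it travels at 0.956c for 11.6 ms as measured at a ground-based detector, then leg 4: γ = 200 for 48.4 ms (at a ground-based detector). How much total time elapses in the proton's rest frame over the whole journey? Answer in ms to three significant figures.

Leg 1: β = 0.996; γ = 1/√(1 − 0.996²) = 1/√0.007984 = 11.19; τ_1 = 14.0/11.19 = 1.251 ms.
Leg 2: γ = 149; τ_2 = 47.1/149.0 = 0.3161 ms.
Leg 3: γ = 1/√(1 − 0.956²) = 1/√0.08606 = 3.409; τ_3 = 11.6/3.409 = 3.403 ms.
Leg 4: γ = 200; τ_4 = 48.4/200.0 = 0.2420 ms.
Total: 1.251 + 0.3161 + 3.403 + 0.2420 ms.

τ = 5.21 ms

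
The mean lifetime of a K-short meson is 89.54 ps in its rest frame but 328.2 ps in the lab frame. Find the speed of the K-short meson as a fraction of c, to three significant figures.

γ = Δt/τ₀ = 328.2/89.54 = 3.665
β = √(1 − 1/γ²) = √(1 − 0.07443) = √0.9256

β = 0.962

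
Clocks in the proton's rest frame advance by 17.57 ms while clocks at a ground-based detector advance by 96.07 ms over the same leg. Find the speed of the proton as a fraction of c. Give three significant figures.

The proper time is measured in the proton's rest frame (both events occur at the proton's location); Δt is measured at a ground-based detector. γ = Δt/τ = 96.07/17.57 = 5.468.
β = √(1 − 1/γ²) = √(1 − 0.03345) = √0.9666

β = 0.983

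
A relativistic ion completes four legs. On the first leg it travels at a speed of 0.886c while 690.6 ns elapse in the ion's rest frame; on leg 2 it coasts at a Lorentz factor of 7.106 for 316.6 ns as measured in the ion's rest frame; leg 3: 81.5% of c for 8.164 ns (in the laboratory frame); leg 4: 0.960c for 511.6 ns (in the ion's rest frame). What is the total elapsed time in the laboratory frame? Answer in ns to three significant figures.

Leg 1: γ = 1/√(1 − 0.886²) = 1/√0.2150 = 2.157; Δt_1 = 2.157 × 690.6 = 1489 ns.
Leg 2: γ = 7.106; Δt_2 = 7.106 × 316.6 = 2250 ns.
Leg 3: 8.164 ns is already measured in the laboratory frame.
Leg 4: γ = 1/√(1 − 0.960²) = 25/7 ≈ 3.571; Δt_4 = 3.571 × 511.6 = 1827 ns.
Total: 1489 + 2250 + 8.164 + 1827 ns.

Δt = 5570 ns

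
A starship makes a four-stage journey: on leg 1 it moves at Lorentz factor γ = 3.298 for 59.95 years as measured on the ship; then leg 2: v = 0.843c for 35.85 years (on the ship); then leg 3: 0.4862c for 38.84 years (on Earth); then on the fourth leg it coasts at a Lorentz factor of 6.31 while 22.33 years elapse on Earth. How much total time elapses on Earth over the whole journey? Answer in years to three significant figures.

Leg 1: γ = 3.298; Δt_1 = 3.298 × 59.95 = 197.7 years.
Leg 2: γ = 1/√(1 − 0.843²) = 1/√0.2894 = 1.859; Δt_2 = 1.859 × 35.85 = 66.65 years.
Leg 3: 38.84 years is already measured on Earth.
Leg 4: 22.33 years is already measured on Earth.
Total: 197.7 + 66.65 + 38.84 + 22.33 years.

Δt = 326 years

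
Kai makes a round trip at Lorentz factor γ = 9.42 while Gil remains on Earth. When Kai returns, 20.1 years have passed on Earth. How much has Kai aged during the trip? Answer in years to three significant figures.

τ = 2.13 years

γ = 9.42
Kai's clock measures proper time along the trip: τ = Δt/γ = 20.1/9.420 years.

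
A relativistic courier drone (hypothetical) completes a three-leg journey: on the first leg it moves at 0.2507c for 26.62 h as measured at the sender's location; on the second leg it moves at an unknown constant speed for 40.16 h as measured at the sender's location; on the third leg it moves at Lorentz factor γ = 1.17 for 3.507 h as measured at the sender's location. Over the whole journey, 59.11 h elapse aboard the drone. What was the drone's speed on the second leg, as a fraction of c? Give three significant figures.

β = 0.655

Leg 1: γ = 1/√(1 − 0.2507²) = 1/√0.9371 = 1.033; τ_1 = 26.62/1.033 = 25.77 h.
Leg 2: speed unknown; τ_2 = 40.16/γ_2.
Leg 3: γ = 1.17; τ_3 = 3.507/1.170 = 2.997 h.
Total proper time: 25.77 + τ_2 + 2.997 = 59.11, so τ_2 = 59.11 − 28.77 = 30.34 h.
γ_2 = 40.16/30.34 = 1.324; β = √(1 − 1/γ²) = √0.4292.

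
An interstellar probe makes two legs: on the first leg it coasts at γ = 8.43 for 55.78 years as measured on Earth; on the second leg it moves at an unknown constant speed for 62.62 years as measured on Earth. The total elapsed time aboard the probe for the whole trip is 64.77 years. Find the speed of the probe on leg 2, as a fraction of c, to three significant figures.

β = 0.371

Leg 1: γ = 8.43; τ_1 = 55.78/8.430 = 6.617 years.
Leg 2: speed unknown; τ_2 = 62.62/γ_2.
Total proper time: 6.617 + τ_2 = 64.77, so τ_2 = 64.77 − 6.617 = 58.15 years.
γ_2 = 62.62/58.15 = 1.077; β = √(1 − 1/γ²) = √0.1376.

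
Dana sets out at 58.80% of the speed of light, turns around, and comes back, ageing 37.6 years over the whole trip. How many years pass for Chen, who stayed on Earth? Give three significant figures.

Δt = 46.5 years

β = 0.5880; γ = 1/√(1 − 0.5880²) = 1/√0.6543 = 1.236
Earth-frame duration is the dilated interval: Δt = γτ = 1.236 × 37.6 years.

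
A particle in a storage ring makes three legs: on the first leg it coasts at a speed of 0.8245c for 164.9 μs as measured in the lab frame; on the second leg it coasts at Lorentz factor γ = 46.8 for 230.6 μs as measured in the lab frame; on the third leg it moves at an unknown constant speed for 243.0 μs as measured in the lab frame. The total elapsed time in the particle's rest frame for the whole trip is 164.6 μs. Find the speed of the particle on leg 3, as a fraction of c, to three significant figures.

β = 0.962

Leg 1: γ = 1/√(1 − 0.8245²) = 1/√0.3202 = 1.767; τ_1 = 164.9/1.767 = 93.31 μs.
Leg 2: γ = 46.8; τ_2 = 230.6/46.80 = 4.927 μs.
Leg 3: speed unknown; τ_3 = 243.0/γ_3.
Total proper time: 93.31 + 4.927 + τ_3 = 164.6, so τ_3 = 164.6 − 98.24 = 66.36 μs.
γ_3 = 243.0/66.36 = 3.662; β = √(1 − 1/γ²) = √0.9254.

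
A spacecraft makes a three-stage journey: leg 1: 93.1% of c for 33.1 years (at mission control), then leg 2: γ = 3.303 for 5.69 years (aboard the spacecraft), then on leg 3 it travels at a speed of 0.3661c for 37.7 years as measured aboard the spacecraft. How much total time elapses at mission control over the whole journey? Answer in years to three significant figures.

Δt = 92.4 years

Leg 1: 33.1 years is already measured at mission control.
Leg 2: γ = 3.303; Δt_2 = 3.303 × 5.69 = 18.79 years.
Leg 3: γ = 1/√(1 − 0.3661²) = 1/√0.8660 = 1.075; Δt_3 = 1.075 × 37.7 = 40.51 years.
Total: 33.10 + 18.79 + 40.51 years.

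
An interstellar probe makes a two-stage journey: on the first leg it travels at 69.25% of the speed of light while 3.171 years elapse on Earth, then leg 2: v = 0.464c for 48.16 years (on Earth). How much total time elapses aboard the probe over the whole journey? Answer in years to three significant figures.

Leg 1: β = 0.6925; γ = 1/√(1 − 0.6925²) = 1/√0.5204 = 1.386; τ_1 = 3.171/1.386 = 2.288 years.
Leg 2: γ = 1/√(1 − 0.464²) = 1/√0.7847 = 1.129; τ_2 = 48.16/1.129 = 42.66 years.
Total: 2.288 + 42.66 years.

τ = 44.9 years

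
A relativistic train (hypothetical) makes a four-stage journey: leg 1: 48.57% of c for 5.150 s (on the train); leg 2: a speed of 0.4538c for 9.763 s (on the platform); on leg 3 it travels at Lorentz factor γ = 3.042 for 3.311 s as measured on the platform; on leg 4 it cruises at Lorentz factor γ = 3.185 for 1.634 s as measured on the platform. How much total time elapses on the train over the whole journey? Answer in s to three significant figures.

Leg 1: 5.150 s is already measured on the train.
Leg 2: γ = 1/√(1 − 0.4538²) = 1/√0.7941 = 1.122; τ_2 = 9.763/1.122 = 8.700 s.
Leg 3: γ = 3.042; τ_3 = 3.311/3.042 = 1.088 s.
Leg 4: γ = 3.185; τ_4 = 1.634/3.185 = 0.5130 s.
Total: 5.150 + 8.700 + 1.088 + 0.5130 s.

τ = 15.5 s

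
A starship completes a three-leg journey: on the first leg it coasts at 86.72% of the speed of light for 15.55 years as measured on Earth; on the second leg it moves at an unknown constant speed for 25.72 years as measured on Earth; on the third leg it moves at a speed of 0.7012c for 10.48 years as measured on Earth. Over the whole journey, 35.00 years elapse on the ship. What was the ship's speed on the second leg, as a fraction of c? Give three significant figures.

Leg 1: β = 0.8672; γ = 1/√(1 − 0.8672²) = 1/√0.2480 = 2.008; τ_1 = 15.55/2.008 = 7.743 years.
Leg 2: speed unknown; τ_2 = 25.72/γ_2.
Leg 3: γ = 1/√(1 − 0.7012²) = 1/√0.5083 = 1.403; τ_3 = 10.48/1.403 = 7.472 years.
Total proper time: 7.743 + τ_2 + 7.472 = 35.00, so τ_2 = 35.00 − 15.22 = 19.78 years.
γ_2 = 25.72/19.78 = 1.300; β = √(1 − 1/γ²) = √0.4083.

β = 0.639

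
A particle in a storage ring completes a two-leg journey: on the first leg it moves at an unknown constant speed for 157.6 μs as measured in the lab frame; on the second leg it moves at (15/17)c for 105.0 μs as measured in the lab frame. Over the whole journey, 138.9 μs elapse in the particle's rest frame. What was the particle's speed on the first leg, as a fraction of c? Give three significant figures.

Leg 1: speed unknown; τ_1 = 157.6/γ_1.
Leg 2: γ = 1/√(1 − (15/17)²) = 17/8 = 2.125; τ_2 = 105.0/2.125 = 49.41 μs.
Total proper time: τ_1 + 49.41 = 138.9, so τ_1 = 138.9 − 49.41 = 89.49 μs.
γ_1 = 157.6/89.49 = 1.761; β = √(1 − 1/γ²) = √0.6776.

β = 0.823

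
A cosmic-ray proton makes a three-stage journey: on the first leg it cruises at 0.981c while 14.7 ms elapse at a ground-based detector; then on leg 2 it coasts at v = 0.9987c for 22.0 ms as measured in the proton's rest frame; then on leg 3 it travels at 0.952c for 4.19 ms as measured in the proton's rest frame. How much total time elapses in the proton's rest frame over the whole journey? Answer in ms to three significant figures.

Leg 1: γ = 1/√(1 − 0.981²) = 1/√0.03764 = 5.154; τ_1 = 14.7/5.154 = 2.852 ms.
Leg 2: 22.0 ms is already measured in the proton's rest frame.
Leg 3: 4.19 ms is already measured in the proton's rest frame.
Total: 2.852 + 22.00 + 4.190 ms.

τ = 29.0 ms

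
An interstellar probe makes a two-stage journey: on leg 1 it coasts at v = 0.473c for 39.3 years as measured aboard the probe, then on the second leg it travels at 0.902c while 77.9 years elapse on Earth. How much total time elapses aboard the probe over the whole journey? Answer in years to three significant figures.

Leg 1: 39.3 years is already measured aboard the probe.
Leg 2: γ = 1/√(1 − 0.902²) = 1/√0.1864 = 2.316; τ_2 = 77.9/2.316 = 33.63 years.
Total: 39.30 + 33.63 years.

τ = 72.9 years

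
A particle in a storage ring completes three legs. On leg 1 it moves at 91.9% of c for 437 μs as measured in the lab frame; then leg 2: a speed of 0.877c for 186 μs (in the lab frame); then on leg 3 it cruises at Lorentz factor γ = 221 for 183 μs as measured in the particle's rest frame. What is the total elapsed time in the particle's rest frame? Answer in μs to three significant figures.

τ = 445 μs

Leg 1: β = 0.919; γ = 1/√(1 − 0.919²) = 1/√0.1554 = 2.536; τ_1 = 437/2.536 = 172.3 μs.
Leg 2: γ = 1/√(1 − 0.877²) = 1/√0.2309 = 2.081; τ_2 = 186/2.081 = 89.37 μs.
Leg 3: 183 μs is already measured in the particle's rest frame.
Total: 172.3 + 89.37 + 183.0 μs.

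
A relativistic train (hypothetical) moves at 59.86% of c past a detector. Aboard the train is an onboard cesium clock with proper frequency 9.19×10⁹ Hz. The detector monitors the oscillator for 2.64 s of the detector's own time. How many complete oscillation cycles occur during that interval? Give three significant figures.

β = 0.5986; γ = 1/√(1 − 0.5986²) = 1/√0.6417 = 1.248
During 2.64 s of lab time, the oscillator's proper time advances by τ = Δt/γ = 2.64/1.248 = 2.115 s = 2.115×10⁰ s.
N = f × τ = 9.19×10⁹ × 2.115×10⁰ = 1.943×10¹⁰.

N = 1.94×10¹⁰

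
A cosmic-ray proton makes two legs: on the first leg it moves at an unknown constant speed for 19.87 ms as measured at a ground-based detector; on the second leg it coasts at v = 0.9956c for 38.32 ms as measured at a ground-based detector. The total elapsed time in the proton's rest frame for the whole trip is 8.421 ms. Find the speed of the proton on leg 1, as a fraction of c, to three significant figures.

Leg 1: speed unknown; τ_1 = 19.87/γ_1.
Leg 2: γ = 1/√(1 − 0.9956²) = 1/√0.008781 = 10.67; τ_2 = 38.32/10.67 = 3.591 ms.
Total proper time: τ_1 + 3.591 = 8.421, so τ_1 = 8.421 − 3.591 = 4.830 ms.
γ_1 = 19.87/4.830 = 4.114; β = √(1 − 1/γ²) = √0.9409.

β = 0.970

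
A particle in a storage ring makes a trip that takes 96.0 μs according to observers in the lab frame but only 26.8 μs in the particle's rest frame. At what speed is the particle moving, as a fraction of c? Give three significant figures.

The proper time is measured in the particle's rest frame (both events occur at the particle's location); Δt is measured in the lab frame. γ = Δt/τ = 96.0/26.8 = 3.582.
β = √(1 − 1/γ²) = √(1 − 0.07793) = √0.9221

β = 0.960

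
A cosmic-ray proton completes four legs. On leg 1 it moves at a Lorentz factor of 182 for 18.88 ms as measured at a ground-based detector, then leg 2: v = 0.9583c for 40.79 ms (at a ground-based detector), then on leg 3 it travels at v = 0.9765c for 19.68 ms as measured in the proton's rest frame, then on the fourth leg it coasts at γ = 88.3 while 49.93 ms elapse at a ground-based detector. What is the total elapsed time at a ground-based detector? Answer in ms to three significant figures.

Δt = 201 ms

Leg 1: 18.88 ms is already measured at a ground-based detector.
Leg 2: 40.79 ms is already measured at a ground-based detector.
Leg 3: γ = 1/√(1 − 0.9765²) = 1/√0.04645 = 4.640; Δt_3 = 4.640 × 19.68 = 91.32 ms.
Leg 4: 49.93 ms is already measured at a ground-based detector.
Total: 18.88 + 40.79 + 91.32 + 49.93 ms.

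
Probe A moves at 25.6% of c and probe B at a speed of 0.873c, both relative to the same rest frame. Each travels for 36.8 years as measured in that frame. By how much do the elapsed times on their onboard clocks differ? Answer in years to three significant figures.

A: β = 0.256; γ = 1/√(1 − 0.256²) = 1/√0.9345 = 1.034; τ_A = 36.8/1.034 = 35.57 years.
B: γ = 1/√(1 − 0.873²) = 1/√0.2379 = 2.050; τ_B = 36.8/2.050 = 17.95 years.

|τ_A − τ_B| = 17.6 years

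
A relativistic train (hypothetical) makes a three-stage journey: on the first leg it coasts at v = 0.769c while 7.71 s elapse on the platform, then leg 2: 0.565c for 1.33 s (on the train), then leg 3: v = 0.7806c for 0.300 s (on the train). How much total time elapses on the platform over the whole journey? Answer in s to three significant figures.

Leg 1: 7.71 s is already measured on the platform.
Leg 2: γ = 1/√(1 − 0.565²) = 1/√0.6808 = 1.212; Δt_2 = 1.212 × 1.33 = 1.612 s.
Leg 3: γ = 1/√(1 − 0.7806²) = 1/√0.3907 = 1.600; Δt_3 = 1.600 × 0.300 = 0.4800 s.
Total: 7.710 + 1.612 + 0.4800 s.

Δt = 9.80 s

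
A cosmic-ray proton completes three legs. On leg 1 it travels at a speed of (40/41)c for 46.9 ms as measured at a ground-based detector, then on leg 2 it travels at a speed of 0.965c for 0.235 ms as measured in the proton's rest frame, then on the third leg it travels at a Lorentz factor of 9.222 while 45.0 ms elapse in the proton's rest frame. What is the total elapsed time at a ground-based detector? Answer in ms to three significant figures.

Leg 1: 46.9 ms is already measured at a ground-based detector.
Leg 2: γ = 1/√(1 − 0.965²) = 1/√0.06878 = 3.813; Δt_2 = 3.813 × 0.235 = 0.8961 ms.
Leg 3: γ = 9.222; Δt_3 = 9.222 × 45.0 = 415.0 ms.
Total: 46.90 + 0.8961 + 415.0 ms.

Δt = 463 ms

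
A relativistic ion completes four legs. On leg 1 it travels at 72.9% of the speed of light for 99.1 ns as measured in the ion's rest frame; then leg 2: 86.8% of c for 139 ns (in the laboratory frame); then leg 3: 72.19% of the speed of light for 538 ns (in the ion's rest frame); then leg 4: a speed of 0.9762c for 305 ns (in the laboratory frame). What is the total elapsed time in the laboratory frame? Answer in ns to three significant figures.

Δt = 1370 ns

Leg 1: β = 0.729; γ = 1/√(1 − 0.729²) = 1/√0.4686 = 1.461; Δt_1 = 1.461 × 99.1 = 144.8 ns.
Leg 2: 139 ns is already measured in the laboratory frame.
Leg 3: β = 0.7219; γ = 1/√(1 − 0.7219²) = 1/√0.4789 = 1.445; Δt_3 = 1.445 × 538 = 777.5 ns.
Leg 4: 305 ns is already measured in the laboratory frame.
Total: 144.8 + 139.0 + 777.5 + 305.0 ns.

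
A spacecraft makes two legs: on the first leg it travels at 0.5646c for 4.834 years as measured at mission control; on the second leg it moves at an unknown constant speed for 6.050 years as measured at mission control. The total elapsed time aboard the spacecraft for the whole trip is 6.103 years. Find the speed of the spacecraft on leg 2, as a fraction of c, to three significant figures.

β = 0.937

Leg 1: γ = 1/√(1 − 0.5646²) = 1/√0.6812 = 1.212; τ_1 = 4.834/1.212 = 3.990 years.
Leg 2: speed unknown; τ_2 = 6.050/γ_2.
Total proper time: 3.990 + τ_2 = 6.103, so τ_2 = 6.103 − 3.990 = 2.113 years.
γ_2 = 6.050/2.113 = 2.863; β = √(1 − 1/γ²) = √0.8780.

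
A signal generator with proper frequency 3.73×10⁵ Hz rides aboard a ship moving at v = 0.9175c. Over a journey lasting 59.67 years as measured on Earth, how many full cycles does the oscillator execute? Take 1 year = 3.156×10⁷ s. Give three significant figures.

N = 2.79×10¹⁴

γ = 1/√(1 − 0.9175²) = 1/√0.1582 = 2.514
The oscillator's own cycle count is N = f × τ where τ is the proper time on the ship. τ = Δt/γ = 59.67/2.514 = 23.73 years = 7.490×10⁸ s.
N = 3.73×10⁵ × 7.490×10⁸ = 2.794×10¹⁴.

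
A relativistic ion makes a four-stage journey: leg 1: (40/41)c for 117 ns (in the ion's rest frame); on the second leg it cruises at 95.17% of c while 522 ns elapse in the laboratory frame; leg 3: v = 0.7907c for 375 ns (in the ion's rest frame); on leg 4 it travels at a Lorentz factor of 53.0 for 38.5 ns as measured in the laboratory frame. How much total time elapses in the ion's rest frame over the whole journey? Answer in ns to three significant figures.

τ = 653 ns

Leg 1: 117 ns is already measured in the ion's rest frame.
Leg 2: β = 0.9517; γ = 1/√(1 − 0.9517²) = 1/√0.09427 = 3.257; τ_2 = 522/3.257 = 160.3 ns.
Leg 3: 375 ns is already measured in the ion's rest frame.
Leg 4: γ = 53.0; τ_4 = 38.5/53.00 = 0.7264 ns.
Total: 117.0 + 160.3 + 375.0 + 0.7264 ns.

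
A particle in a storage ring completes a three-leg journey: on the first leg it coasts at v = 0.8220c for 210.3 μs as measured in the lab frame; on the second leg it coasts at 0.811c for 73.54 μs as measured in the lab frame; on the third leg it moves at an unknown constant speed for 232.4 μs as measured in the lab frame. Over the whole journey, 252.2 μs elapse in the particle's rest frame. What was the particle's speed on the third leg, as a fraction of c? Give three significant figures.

Leg 1: γ = 1/√(1 − 0.8220²) = 1/√0.3243 = 1.756; τ_1 = 210.3/1.756 = 119.8 μs.
Leg 2: γ = 1/√(1 − 0.811²) = 1/√0.3423 = 1.709; τ_2 = 73.54/1.709 = 43.02 μs.
Leg 3: speed unknown; τ_3 = 232.4/γ_3.
Total proper time: 119.8 + 43.02 + τ_3 = 252.2, so τ_3 = 252.2 − 162.8 = 89.41 μs.
γ_3 = 232.4/89.41 = 2.599; β = √(1 − 1/γ²) = √0.8520.

β = 0.923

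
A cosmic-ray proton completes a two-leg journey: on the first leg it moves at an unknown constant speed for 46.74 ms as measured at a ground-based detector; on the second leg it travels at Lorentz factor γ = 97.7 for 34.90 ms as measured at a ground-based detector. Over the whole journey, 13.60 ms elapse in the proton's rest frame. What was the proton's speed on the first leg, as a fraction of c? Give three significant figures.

β = 0.959

Leg 1: speed unknown; τ_1 = 46.74/γ_1.
Leg 2: γ = 97.7; τ_2 = 34.90/97.70 = 0.3572 ms.
Total proper time: τ_1 + 0.3572 = 13.60, so τ_1 = 13.60 − 0.3572 = 13.24 ms.
γ_1 = 46.74/13.24 = 3.529; β = √(1 − 1/γ²) = √0.9197.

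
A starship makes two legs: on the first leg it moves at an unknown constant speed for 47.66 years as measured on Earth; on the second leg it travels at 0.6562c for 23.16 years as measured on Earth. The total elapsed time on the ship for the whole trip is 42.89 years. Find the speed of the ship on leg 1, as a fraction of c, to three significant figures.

β = 0.846

Leg 1: speed unknown; τ_1 = 47.66/γ_1.
Leg 2: γ = 1/√(1 − 0.6562²) = 1/√0.5694 = 1.325; τ_2 = 23.16/1.325 = 17.48 years.
Total proper time: τ_1 + 17.48 = 42.89, so τ_1 = 42.89 − 17.48 = 25.41 years.
γ_1 = 47.66/25.41 = 1.875; β = √(1 − 1/γ²) = √0.7157.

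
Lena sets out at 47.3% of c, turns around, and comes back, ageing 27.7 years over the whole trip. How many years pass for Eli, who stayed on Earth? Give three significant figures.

Δt = 31.4 years

β = 0.473; γ = 1/√(1 − 0.473²) = 1/√0.7763 = 1.135
Earth-frame duration is the dilated interval: Δt = γτ = 1.135 × 27.7 years.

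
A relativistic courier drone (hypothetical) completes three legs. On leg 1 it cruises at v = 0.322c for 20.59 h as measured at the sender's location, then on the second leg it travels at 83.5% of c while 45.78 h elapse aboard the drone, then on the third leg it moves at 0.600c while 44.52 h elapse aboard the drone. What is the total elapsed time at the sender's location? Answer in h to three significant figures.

Δt = 159 h

Leg 1: 20.59 h is already measured at the sender's location.
Leg 2: β = 0.835; γ = 1/√(1 − 0.835²) = 1/√0.3028 = 1.817; Δt_2 = 1.817 × 45.78 = 83.20 h.
Leg 3: γ = 1/√(1 − 0.600²) = 5/4 = 1.250; Δt_3 = 1.250 × 44.52 = 55.65 h.
Total: 20.59 + 83.20 + 55.65 h.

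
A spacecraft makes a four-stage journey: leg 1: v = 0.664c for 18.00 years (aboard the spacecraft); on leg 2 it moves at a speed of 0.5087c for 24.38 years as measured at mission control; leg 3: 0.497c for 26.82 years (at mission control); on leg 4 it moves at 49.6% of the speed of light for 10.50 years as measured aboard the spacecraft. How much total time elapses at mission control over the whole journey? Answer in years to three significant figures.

Δt = 87.4 years

Leg 1: γ = 1/√(1 − 0.664²) = 1/√0.5591 = 1.337; Δt_1 = 1.337 × 18.00 = 24.07 years.
Leg 2: 24.38 years is already measured at mission control.
Leg 3: 26.82 years is already measured at mission control.
Leg 4: β = 0.496; γ = 1/√(1 − 0.496²) = 1/√0.7540 = 1.152; Δt_4 = 1.152 × 10.50 = 12.09 years.
Total: 24.07 + 24.38 + 26.82 + 12.09 years.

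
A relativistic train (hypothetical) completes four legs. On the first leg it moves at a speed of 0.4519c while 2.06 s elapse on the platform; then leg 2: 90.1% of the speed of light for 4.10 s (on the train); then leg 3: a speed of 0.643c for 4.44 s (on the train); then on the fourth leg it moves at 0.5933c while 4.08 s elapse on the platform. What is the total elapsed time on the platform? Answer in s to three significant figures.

Leg 1: 2.06 s is already measured on the platform.
Leg 2: β = 0.901; γ = 1/√(1 − 0.901²) = 1/√0.1882 = 2.305; Δt_2 = 2.305 × 4.10 = 9.451 s.
Leg 3: γ = 1/√(1 − 0.643²) = 1/√0.5866 = 1.306; Δt_3 = 1.306 × 4.44 = 5.797 s.
Leg 4: 4.08 s is already measured on the platform.
Total: 2.060 + 9.451 + 5.797 + 4.080 s.

Δt = 21.4 s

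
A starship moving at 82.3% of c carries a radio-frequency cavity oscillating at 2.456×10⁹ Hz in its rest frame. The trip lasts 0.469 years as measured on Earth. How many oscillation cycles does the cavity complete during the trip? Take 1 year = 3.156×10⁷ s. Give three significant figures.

N = 2.06×10¹⁶

β = 0.823; γ = 1/√(1 − 0.823²) = 1/√0.3227 = 1.760
The oscillator's own cycle count is N = f × τ where τ is the proper time on the ship. τ = Δt/γ = 0.469/1.760 = 0.2664 years = 8.408×10⁶ s.
N = 2.456×10⁹ × 8.408×10⁶ = 2.065×10¹⁶.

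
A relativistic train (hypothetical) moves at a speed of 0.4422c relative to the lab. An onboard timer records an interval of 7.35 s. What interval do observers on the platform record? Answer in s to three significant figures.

Δt = 8.19 s

γ = 1/√(1 − 0.4422²) = 1/√0.8045 = 1.115
The interval measured on the train is the proper time (both events occur at the same place in that frame); the lab-frame interval is Δt = γτ = 1.115 × 7.35 s.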